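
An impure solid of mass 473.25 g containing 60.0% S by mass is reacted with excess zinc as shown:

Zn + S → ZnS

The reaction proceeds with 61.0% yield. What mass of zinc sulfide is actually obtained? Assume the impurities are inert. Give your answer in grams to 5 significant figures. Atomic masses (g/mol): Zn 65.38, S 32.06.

Pure S available = 473.25 g × 0.600 = 283.950 g.
M(S) = 32.06 g/mol.
M(ZnS) = 65.38 + 32.06 = 97.44 g/mol.
n(S) = 283.950 g / 32.06 g/mol = 8.85683 mol.
From the equation the S:ZnS mole ratio is 1:1, so n(ZnS) = 8.85683 × 1/1 = 8.85683 mol.
Mass of ZnS = 8.85683 mol × 97.44 g/mol = 863.010 g.
Actual mass collected = 863.010 g × 0.610 = 526.436 g.

526.44 g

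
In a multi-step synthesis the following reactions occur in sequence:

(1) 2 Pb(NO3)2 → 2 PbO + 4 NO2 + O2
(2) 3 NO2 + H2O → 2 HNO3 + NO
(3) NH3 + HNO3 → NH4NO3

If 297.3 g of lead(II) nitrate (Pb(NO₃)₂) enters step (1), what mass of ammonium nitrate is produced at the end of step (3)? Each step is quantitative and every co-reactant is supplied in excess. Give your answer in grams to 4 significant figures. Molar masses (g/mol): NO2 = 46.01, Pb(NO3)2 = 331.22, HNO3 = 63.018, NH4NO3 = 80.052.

95.81 g

n(Pb(NO3)2) = 297.3 / 331.22 = 0.89759 mol.
Reaction (1): Pb(NO3)2→NO2 ratio 2:4 ⇒ n(NO2) = 1.7952 mol.
Reaction (2): NO2→HNO3 ratio 3:2 ⇒ n(HNO3) = 1.1968 mol.
Reaction (3): HNO3→NH4NO3 ratio 1:1 ⇒ n(NH4NO3) = 1.1968 mol.
Mass of NH4NO3 = 1.1968 × 80.052 = 95.805 g.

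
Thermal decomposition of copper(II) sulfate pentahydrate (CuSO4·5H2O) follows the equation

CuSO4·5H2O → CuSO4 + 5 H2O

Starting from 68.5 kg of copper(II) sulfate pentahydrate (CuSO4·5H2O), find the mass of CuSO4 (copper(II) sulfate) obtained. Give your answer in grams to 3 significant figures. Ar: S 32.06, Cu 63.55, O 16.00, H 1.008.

M(CuSO4·5H2O) = 63.55 + 32.06 + 9(16.00) + 10(1.008) = 249.69 g/mol.
M(CuSO4) = 63.55 + 32.06 + 4(16.00) = 159.61 g/mol.
Convert: 68.5 kg = 68500 g.
n(CuSO4·5H2O) = 68500 g / 249.69 g/mol = 274.3 mol.
From the equation the CuSO4·5H2O:CuSO4 mole ratio is 1:1, so n(CuSO4) = 274.3 × 1/1 = 274.3 mol.
Mass of CuSO4 = 274.3 mol × 159.61 g/mol = 43790 g.

43800 g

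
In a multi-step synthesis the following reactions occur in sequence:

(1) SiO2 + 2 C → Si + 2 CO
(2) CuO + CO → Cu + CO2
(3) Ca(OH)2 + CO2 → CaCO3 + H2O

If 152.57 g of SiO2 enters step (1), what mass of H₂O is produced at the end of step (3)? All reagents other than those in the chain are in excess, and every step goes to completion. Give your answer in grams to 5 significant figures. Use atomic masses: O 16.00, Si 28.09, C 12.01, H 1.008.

M(SiO2) = 28.09 + 2(16.00) = 60.09 g/mol.
M(H2O) = 2(1.008) + 16.00 = 18.016 g/mol.
n(SiO2) = 152.57 / 60.09 = 2.53902 mol.
Reaction (1): SiO2→CO ratio 1:2 ⇒ n(CO) = 5.07805 mol.
Reaction (2): CO→CO2 ratio 1:1 ⇒ n(CO2) = 5.07805 mol.
Reaction (3): CO2→H2O ratio 1:1 ⇒ n(H2O) = 5.07805 mol.
Mass of H2O = 5.07805 × 18.016 = 91.4861 g.

91.486 g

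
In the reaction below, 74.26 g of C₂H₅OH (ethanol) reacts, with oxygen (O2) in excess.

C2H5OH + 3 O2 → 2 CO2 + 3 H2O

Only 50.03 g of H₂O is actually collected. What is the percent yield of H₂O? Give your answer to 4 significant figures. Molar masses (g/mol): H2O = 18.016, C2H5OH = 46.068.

n(C2H5OH) = 74.260 g / 46.068 g/mol = 1.6120 mol.
From the equation the C2H5OH:H2O mole ratio is 1:3, so n(H2O) = 1.6120 × 3/1 = 4.8359 mol.
Mass of H2O = 4.8359 mol × 18.016 g/mol = 87.123 g.
This is the theoretical yield. Percent yield = 50.03 g / 87.123 g × 100% = 57.424%.

57.42 %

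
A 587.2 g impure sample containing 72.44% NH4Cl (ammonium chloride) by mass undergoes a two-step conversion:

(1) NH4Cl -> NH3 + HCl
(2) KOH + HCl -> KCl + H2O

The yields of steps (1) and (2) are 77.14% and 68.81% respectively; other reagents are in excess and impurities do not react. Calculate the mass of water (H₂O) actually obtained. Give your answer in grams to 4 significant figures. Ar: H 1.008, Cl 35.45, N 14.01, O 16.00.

76.04 g

Pure NH4Cl = 587.2 × 0.7244 = 425.37 g.
M(NH4Cl) = 14.01 + 4(1.008) + 35.45 = 53.492 g/mol.
M(H2O) = 2(1.008) + 16.00 = 18.016 g/mol.
n(NH4Cl) = 425.37 / 53.492 = 7.9520 mol.
Step 1 (NH4Cl:HCl = 1:1): theoretical n(HCl) = 7.9520 mol; at 77.14% yield, n(HCl) = 6.1342 mol.
Step 2 (HCl:H2O = 1:1): theoretical n(H2O) = 6.1342 mol, so theoretical mass = 6.1342 × 18.016 = 110.51 g.
At 68.81% yield, actual mass of H2O = 110.51 × 0.6881 = 76.044 g.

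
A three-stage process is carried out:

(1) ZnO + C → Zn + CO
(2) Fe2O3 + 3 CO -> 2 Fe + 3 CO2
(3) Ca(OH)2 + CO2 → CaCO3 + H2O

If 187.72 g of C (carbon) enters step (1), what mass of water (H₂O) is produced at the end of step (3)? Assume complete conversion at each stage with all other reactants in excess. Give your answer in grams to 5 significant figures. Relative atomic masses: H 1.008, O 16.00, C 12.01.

281.60 g

M(C) = 12.01 g/mol.
M(H2O) = 2(1.008) + 16.00 = 18.016 g/mol.
n(C) = 187.72 / 12.01 = 15.6303 mol.
Reaction (1): C→CO ratio 1:1 ⇒ n(CO) = 15.6303 mol.
Reaction (2): CO→CO2 ratio 3:3 ⇒ n(CO2) = 15.6303 mol.
Reaction (3): CO2→H2O ratio 1:1 ⇒ n(H2O) = 15.6303 mol.
Mass of H2O = 15.6303 × 18.016 = 281.596 g.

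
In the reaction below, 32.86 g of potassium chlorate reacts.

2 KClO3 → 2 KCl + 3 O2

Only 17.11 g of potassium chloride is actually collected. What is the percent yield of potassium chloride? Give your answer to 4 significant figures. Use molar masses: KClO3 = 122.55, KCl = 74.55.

n(KClO3) = 32.860 g / 122.55 g/mol = 0.26814 mol.
From the equation the KClO3:KCl mole ratio is 2:2, so n(KCl) = 0.26814 × 2/2 = 0.26814 mol.
Mass of KCl = 0.26814 mol × 74.55 g/mol = 19.989 g.
This is the theoretical yield. Percent yield = 17.11 g / 19.989 g × 100% = 85.595%.

85.59 %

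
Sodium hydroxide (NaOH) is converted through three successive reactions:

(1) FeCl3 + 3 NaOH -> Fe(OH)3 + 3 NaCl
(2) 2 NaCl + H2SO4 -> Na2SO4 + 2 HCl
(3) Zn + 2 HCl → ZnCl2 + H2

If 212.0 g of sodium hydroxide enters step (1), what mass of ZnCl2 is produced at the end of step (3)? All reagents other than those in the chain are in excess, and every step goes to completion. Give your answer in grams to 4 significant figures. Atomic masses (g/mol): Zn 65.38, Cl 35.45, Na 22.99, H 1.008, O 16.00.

361.2 g

M(NaOH) = 22.99 + 16.00 + 1.008 = 39.998 g/mol.
M(ZnCl2) = 65.38 + 2(35.45) = 136.28 g/mol.
n(NaOH) = 212.0 / 39.998 = 5.3003 mol.
Reaction (1): NaOH→NaCl ratio 3:3 ⇒ n(NaCl) = 5.3003 mol.
Reaction (2): NaCl→HCl ratio 2:2 ⇒ n(HCl) = 5.3003 mol.
Reaction (3): HCl→ZnCl2 ratio 2:1 ⇒ n(ZnCl2) = 2.6501 mol.
Mass of ZnCl2 = 2.6501 × 136.28 = 361.16 g.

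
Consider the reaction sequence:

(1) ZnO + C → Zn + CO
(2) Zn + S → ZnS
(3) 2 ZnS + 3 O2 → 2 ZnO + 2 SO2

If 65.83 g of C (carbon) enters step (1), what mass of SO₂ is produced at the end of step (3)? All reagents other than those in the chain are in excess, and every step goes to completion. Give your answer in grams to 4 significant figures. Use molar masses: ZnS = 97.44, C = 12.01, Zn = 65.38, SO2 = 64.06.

n(C) = 65.83 / 12.01 = 5.4813 mol.
Reaction (1): C→Zn ratio 1:1 ⇒ n(Zn) = 5.4813 mol.
Reaction (2): Zn→ZnS ratio 1:1 ⇒ n(ZnS) = 5.4813 mol.
Reaction (3): ZnS→SO2 ratio 2:2 ⇒ n(SO2) = 5.4813 mol.
Mass of SO2 = 5.4813 × 64.06 = 351.13 g.

351.1 g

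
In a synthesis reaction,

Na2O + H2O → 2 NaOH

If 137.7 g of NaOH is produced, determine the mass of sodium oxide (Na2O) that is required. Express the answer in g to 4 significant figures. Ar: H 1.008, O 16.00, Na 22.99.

106.7 g

M(NaOH) = 22.99 + 16.00 + 1.008 = 39.998 g/mol.
M(Na2O) = 2(22.99) + 16.00 = 61.98 g/mol.
n(NaOH) = 137.70 g / 39.998 g/mol = 3.4427 mol.
From the equation the NaOH:Na2O mole ratio is 2:1, so n(Na2O) = 3.4427 × 1/2 = 1.7213 mol.
Mass of Na2O = 1.7213 mol × 61.98 g/mol = 106.69 g.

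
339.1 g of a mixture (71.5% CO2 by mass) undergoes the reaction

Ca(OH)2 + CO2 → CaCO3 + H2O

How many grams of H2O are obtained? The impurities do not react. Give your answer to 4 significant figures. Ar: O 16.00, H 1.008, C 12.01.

99.25 g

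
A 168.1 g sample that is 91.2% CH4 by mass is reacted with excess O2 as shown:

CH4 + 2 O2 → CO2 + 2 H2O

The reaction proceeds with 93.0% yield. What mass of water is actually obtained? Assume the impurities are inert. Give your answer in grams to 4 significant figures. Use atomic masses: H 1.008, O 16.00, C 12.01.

320.2 g

Pure CH4 available = 168.1 g × 0.912 = 153.31 g.
M(CH4) = 12.01 + 4(1.008) = 16.042 g/mol.
M(H2O) = 2(1.008) + 16.00 = 18.016 g/mol.
n(CH4) = 153.31 g / 16.042 g/mol = 9.5566 mol.
From the equation the CH4:H2O mole ratio is 1:2, so n(H2O) = 9.5566 × 2/1 = 19.113 mol.
Mass of H2O = 19.113 mol × 18.016 g/mol = 344.34 g.
Actual mass collected = 344.34 g × 0.930 = 320.24 g.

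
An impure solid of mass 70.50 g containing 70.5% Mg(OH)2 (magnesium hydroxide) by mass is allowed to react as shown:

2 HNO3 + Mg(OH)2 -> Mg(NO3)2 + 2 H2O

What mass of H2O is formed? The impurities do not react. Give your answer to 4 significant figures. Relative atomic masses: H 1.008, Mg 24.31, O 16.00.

Mass of pure Mg(OH)2 = 70.50 g × 0.705 = 49.703 g.
M(Mg(OH)2) = 24.31 + 2(16.00) + 2(1.008) = 58.326 g/mol.
M(H2O) = 2(1.008) + 16.00 = 18.016 g/mol.
n(Mg(OH)2) = 49.703 g / 58.326 g/mol = 0.85215 mol.
From the equation the Mg(OH)2:H2O mole ratio is 1:2, so n(H2O) = 0.85215 × 2/1 = 1.7043 mol.
Mass of H2O = 1.7043 mol × 18.016 g/mol = 30.705 g.

30.70 g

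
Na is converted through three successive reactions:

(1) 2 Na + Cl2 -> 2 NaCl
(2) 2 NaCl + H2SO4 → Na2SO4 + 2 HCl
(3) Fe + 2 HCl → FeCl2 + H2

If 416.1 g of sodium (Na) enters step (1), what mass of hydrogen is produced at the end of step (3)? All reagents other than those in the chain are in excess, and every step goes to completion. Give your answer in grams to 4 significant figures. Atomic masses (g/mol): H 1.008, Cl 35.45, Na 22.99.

18.24 g

M(Na) = 22.99 g/mol.
M(H2) = 2(1.008) = 2.016 g/mol.
n(Na) = 416.1 / 22.99 = 18.099 mol.
Reaction (1): Na→NaCl ratio 2:2 ⇒ n(NaCl) = 18.099 mol.
Reaction (2): NaCl→HCl ratio 2:2 ⇒ n(HCl) = 18.099 mol.
Reaction (3): HCl→H2 ratio 2:1 ⇒ n(H2) = 9.0496 mol.
Mass of H2 = 9.0496 × 2.016 = 18.244 g.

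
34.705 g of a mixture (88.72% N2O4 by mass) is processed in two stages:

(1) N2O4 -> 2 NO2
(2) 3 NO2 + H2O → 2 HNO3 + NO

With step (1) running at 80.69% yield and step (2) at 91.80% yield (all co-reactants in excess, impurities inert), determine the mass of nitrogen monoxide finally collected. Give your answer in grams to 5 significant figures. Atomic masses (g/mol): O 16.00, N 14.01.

Pure N2O4 = 34.705 × 0.8872 = 30.7903 g.
M(N2O4) = 2(14.01) + 4(16.00) = 92.02 g/mol.
M(NO) = 14.01 + 16.00 = 30.01 g/mol.
n(N2O4) = 30.7903 / 92.02 = 0.334604 mol.
Step 1 (N2O4:NO2 = 1:2): theoretical n(NO2) = 0.669208 mol; at 80.69% yield, n(NO2) = 0.539984 mol.
Step 2 (NO2:NO = 3:1): theoretical n(NO) = 0.179995 mol, so theoretical mass = 0.179995 × 30.01 = 5.40164 g.
At 91.80% yield, actual mass of NO = 5.40164 × 0.9180 = 4.95871 g.

4.9587 g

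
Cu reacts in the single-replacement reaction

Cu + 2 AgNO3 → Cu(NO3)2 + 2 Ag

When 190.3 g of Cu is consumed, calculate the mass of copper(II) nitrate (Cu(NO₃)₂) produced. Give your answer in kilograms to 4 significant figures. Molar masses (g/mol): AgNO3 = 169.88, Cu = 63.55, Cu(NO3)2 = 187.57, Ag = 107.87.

0.5617 kg

n(Cu) = 190.30 g / 63.55 g/mol = 2.9945 mol.
From the equation the Cu:Cu(NO3)2 mole ratio is 1:1, so n(Cu(NO3)2) = 2.9945 × 1/1 = 2.9945 mol.
Mass of Cu(NO3)2 = 2.9945 mol × 187.57 g/mol = 561.68 g.
Converting to kg: 561.68 g = 0.5617 kg.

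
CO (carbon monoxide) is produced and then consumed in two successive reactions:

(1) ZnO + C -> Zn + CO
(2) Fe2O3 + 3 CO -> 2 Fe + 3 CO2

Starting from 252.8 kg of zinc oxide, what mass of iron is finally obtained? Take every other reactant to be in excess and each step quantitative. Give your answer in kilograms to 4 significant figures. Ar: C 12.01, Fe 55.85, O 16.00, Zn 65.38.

M(ZnO) = 65.38 + 16.00 = 81.38 g/mol.
M(Fe) = 55.85 g/mol.
252.8 kg = 252800 g.
n(ZnO) = 252800 / 81.38 = 3106.4 mol.
Step 1 gives a 1:1 ratio of ZnO to CO, so n(CO) = 3106.4 mol.
In step 2 the CO:Fe ratio is 3:2, so n(Fe) = 2070.9 mol.
Mass of Fe = 2070.9 × 55.85 = 115660 g = 115.7 kg.

115.7 kg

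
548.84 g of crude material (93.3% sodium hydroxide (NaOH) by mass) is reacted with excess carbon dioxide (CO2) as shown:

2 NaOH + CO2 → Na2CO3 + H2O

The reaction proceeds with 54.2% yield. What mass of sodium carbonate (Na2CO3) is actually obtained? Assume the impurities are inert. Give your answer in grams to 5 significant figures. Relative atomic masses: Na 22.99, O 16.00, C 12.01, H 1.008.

Pure NaOH available = 548.84 g × 0.933 = 512.068 g.
M(NaOH) = 22.99 + 16.00 + 1.008 = 39.998 g/mol.
M(Na2CO3) = 2(22.99) + 12.01 + 3(16.00) = 105.99 g/mol.
n(NaOH) = 512.068 g / 39.998 g/mol = 12.8023 mol.
From the equation the NaOH:Na2CO3 mole ratio is 2:1, so n(Na2CO3) = 12.8023 × 1/2 = 6.40117 mol.
Mass of Na2CO3 = 6.40117 mol × 105.99 g/mol = 678.460 g.
Actual mass collected = 678.460 g × 0.542 = 367.725 g.

367.73 g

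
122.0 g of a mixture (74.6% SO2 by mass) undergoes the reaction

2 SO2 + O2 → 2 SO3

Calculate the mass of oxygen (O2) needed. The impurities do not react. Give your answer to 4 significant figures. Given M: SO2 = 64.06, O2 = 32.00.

22.73 g

Mass of pure SO2 = 122.0 g × 0.746 = 91.012 g.
n(SO2) = 91.012 g / 64.06 g/mol = 1.4207 mol.
From the equation the SO2:O2 mole ratio is 2:1, so n(O2) = 1.4207 × 1/2 = 0.71037 mol.
Mass of O2 = 0.71037 mol × 32.00 g/mol = 22.732 g.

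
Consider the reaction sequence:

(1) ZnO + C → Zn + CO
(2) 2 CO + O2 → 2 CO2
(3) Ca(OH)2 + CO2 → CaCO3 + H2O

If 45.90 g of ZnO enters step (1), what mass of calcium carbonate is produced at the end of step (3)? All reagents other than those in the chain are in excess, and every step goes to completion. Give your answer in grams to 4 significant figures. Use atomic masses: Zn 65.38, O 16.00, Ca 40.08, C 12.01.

M(ZnO) = 65.38 + 16.00 = 81.38 g/mol.
M(CaCO3) = 40.08 + 12.01 + 3(16.00) = 100.09 g/mol.
n(ZnO) = 45.90 / 81.38 = 0.56402 mol.
Reaction (1): ZnO→CO ratio 1:1 ⇒ n(CO) = 0.56402 mol.
Reaction (2): CO→CO2 ratio 2:2 ⇒ n(CO2) = 0.56402 mol.
Reaction (3): CO2→CaCO3 ratio 1:1 ⇒ n(CaCO3) = 0.56402 mol.
Mass of CaCO3 = 0.56402 × 100.09 = 56.453 g.

56.45 g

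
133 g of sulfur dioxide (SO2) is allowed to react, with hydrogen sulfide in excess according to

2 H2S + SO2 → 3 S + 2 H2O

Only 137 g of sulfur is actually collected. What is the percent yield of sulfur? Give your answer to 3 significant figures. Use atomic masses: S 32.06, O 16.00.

68.6 %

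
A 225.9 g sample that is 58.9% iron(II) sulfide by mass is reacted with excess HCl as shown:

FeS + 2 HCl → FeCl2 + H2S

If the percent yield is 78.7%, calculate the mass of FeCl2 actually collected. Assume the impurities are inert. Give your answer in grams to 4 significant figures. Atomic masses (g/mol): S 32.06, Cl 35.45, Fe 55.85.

151.0 g

Pure FeS available = 225.9 g × 0.589 = 133.06 g.
M(FeS) = 55.85 + 32.06 = 87.91 g/mol.
M(FeCl2) = 55.85 + 2(35.45) = 126.75 g/mol.
n(FeS) = 133.06 g / 87.91 g/mol = 1.5135 mol.
From the equation the FeS:FeCl2 mole ratio is 1:1, so n(FeCl2) = 1.5135 × 1/1 = 1.5135 mol.
Mass of FeCl2 = 1.5135 mol × 126.75 g/mol = 191.84 g.
Actual mass collected = 191.84 g × 0.787 = 150.98 g.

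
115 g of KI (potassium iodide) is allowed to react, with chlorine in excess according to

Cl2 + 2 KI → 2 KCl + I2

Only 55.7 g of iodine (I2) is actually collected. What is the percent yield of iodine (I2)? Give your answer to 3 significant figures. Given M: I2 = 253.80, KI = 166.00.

63.4 %

n(KI) = 115.0 g / 166.00 g/mol = 0.6928 mol.
From the equation the KI:I2 mole ratio is 2:1, so n(I2) = 0.6928 × 1/2 = 0.3464 mol.
Mass of I2 = 0.3464 mol × 253.80 g/mol = 87.91 g.
This is the theoretical yield. Percent yield = 55.7 g / 87.91 g × 100% = 63.36%.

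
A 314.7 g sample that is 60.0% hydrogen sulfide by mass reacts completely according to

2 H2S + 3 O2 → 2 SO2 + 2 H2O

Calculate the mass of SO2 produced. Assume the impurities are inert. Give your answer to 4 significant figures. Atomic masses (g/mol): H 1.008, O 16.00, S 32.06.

355.0 g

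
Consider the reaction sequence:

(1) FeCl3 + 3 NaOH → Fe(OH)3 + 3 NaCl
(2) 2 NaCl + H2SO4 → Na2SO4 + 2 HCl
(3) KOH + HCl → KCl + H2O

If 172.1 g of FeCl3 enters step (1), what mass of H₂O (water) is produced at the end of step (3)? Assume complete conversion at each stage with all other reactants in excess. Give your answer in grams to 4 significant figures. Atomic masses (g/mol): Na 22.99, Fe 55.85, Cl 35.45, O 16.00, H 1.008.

M(FeCl3) = 55.85 + 3(35.45) = 162.20 g/mol.
M(H2O) = 2(1.008) + 16.00 = 18.016 g/mol.
n(FeCl3) = 172.1 / 162.20 = 1.0610 mol.
Reaction (1): FeCl3→NaCl ratio 1:3 ⇒ n(NaCl) = 3.1831 mol.
Reaction (2): NaCl→HCl ratio 2:2 ⇒ n(HCl) = 3.1831 mol.
Reaction (3): HCl→H2O ratio 1:1 ⇒ n(H2O) = 3.1831 mol.
Mass of H2O = 3.1831 × 18.016 = 57.347 g.

57.35 g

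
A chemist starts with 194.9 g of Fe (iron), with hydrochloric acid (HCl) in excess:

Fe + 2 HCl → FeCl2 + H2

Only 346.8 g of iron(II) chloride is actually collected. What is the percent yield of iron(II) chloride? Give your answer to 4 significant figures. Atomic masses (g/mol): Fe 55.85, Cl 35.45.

78.40 %

M(Fe) = 55.85 g/mol.
M(FeCl2) = 55.85 + 2(35.45) = 126.75 g/mol.
n(Fe) = 194.90 g / 55.85 g/mol = 3.4897 mol.
From the equation the Fe:FeCl2 mole ratio is 1:1, so n(FeCl2) = 3.4897 × 1/1 = 3.4897 mol.
Mass of FeCl2 = 3.4897 mol × 126.75 g/mol = 442.32 g.
This is the theoretical yield. Percent yield = 346.8 g / 442.32 g × 100% = 78.405%.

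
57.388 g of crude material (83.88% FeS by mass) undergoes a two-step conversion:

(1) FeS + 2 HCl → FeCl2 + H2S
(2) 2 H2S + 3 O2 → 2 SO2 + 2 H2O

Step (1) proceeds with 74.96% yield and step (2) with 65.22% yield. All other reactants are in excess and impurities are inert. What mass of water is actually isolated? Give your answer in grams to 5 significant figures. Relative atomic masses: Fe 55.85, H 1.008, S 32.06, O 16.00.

Pure FeS = 57.388 × 0.8388 = 48.1371 g.
M(FeS) = 55.85 + 32.06 = 87.91 g/mol.
M(H2O) = 2(1.008) + 16.00 = 18.016 g/mol.
n(FeS) = 48.1371 / 87.91 = 0.547572 mol.
Step 1 (FeS:H2S = 1:1): theoretical n(H2S) = 0.547572 mol; at 74.96% yield, n(H2S) = 0.410460 mol.
Step 2 (H2S:H2O = 2:2): theoretical n(H2O) = 0.410460 mol, so theoretical mass = 0.410460 × 18.016 = 7.39485 g.
At 65.22% yield, actual mass of H2O = 7.39485 × 0.6522 = 4.82292 g.

4.8229 g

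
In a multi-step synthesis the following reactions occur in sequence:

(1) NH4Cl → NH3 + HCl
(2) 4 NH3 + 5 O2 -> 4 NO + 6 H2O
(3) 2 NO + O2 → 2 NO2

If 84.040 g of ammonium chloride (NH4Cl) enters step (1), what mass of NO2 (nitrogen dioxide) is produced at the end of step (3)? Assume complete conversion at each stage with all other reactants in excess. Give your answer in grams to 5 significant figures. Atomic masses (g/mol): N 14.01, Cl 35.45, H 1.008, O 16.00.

72.285 g

M(NH4Cl) = 14.01 + 4(1.008) + 35.45 = 53.492 g/mol.
M(NO2) = 14.01 + 2(16.00) = 46.01 g/mol.
n(NH4Cl) = 84.040 / 53.492 = 1.57108 mol.
Reaction (1): NH4Cl→NH3 ratio 1:1 ⇒ n(NH3) = 1.57108 mol.
Reaction (2): NH3→NO ratio 4:4 ⇒ n(NO) = 1.57108 mol.
Reaction (3): NO→NO2 ratio 2:2 ⇒ n(NO2) = 1.57108 mol.
Mass of NO2 = 1.57108 × 46.01 = 72.2852 g.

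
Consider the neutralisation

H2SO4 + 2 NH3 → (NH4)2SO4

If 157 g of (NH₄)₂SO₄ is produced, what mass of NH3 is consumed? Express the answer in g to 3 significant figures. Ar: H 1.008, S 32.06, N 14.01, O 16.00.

40.5 g

M((NH4)2SO4) = 2(14.01) + 8(1.008) + 32.06 + 4(16.00) = 132.144 g/mol.
M(NH3) = 14.01 + 3(1.008) = 17.034 g/mol.
n((NH4)2SO4) = 157.0 g / 132.144 g/mol = 1.188 mol.
From the equation the (NH4)2SO4:NH3 mole ratio is 1:2, so n(NH3) = 1.188 × 2/1 = 2.376 mol.
Mass of NH3 = 2.376 mol × 17.034 g/mol = 40.48 g.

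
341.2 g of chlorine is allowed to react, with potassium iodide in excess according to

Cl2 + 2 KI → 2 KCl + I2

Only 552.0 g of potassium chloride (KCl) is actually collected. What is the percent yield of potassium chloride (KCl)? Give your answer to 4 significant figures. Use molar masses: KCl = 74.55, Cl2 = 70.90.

76.93 %

n(Cl2) = 341.20 g / 70.90 g/mol = 4.8124 mol.
From the equation the Cl2:KCl mole ratio is 1:2, so n(KCl) = 4.8124 × 2/1 = 9.6248 mol.
Mass of KCl = 9.6248 mol × 74.55 g/mol = 717.53 g.
This is the theoretical yield. Percent yield = 552.0 g / 717.53 g × 100% = 76.931%.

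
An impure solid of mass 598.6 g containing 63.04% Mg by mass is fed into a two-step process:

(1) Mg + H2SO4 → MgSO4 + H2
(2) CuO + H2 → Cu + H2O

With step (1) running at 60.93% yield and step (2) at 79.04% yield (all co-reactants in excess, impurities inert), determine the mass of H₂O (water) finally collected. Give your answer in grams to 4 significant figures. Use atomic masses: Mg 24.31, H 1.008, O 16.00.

134.7 g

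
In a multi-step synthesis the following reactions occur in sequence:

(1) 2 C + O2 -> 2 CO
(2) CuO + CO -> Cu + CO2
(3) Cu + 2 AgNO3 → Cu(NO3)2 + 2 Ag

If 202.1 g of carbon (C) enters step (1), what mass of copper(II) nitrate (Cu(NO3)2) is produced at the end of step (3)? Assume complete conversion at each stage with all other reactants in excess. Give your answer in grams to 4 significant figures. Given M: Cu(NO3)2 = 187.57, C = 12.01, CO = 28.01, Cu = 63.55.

3156 g

n(C) = 202.1 / 12.01 = 16.828 mol.
Reaction (1): C→CO ratio 2:2 ⇒ n(CO) = 16.828 mol.
Reaction (2): CO→Cu ratio 1:1 ⇒ n(Cu) = 16.828 mol.
Reaction (3): Cu→Cu(NO3)2 ratio 1:1 ⇒ n(Cu(NO3)2) = 16.828 mol.
Mass of Cu(NO3)2 = 16.828 × 187.57 = 3156.4 g.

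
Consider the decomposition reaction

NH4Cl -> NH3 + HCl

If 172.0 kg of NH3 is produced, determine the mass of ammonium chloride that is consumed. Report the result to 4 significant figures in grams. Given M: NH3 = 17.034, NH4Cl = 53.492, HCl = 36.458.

540100 g

Convert: 172.0 kg = 172000 g.
n(NH3) = 172000 g / 17.034 g/mol = 10097 mol.
From the equation the NH3:NH4Cl mole ratio is 1:1, so n(NH4Cl) = 10097 × 1/1 = 10097 mol.
Mass of NH4Cl = 10097 mol × 53.492 g/mol = 540130 g.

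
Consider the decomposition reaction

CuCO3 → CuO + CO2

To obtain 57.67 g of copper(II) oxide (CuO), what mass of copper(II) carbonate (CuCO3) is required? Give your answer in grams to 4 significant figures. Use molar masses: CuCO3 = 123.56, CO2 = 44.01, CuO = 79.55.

n(CuO) = 57.670 g / 79.55 g/mol = 0.72495 mol.
From the equation the CuO:CuCO3 mole ratio is 1:1, so n(CuCO3) = 0.72495 × 1/1 = 0.72495 mol.
Mass of CuCO3 = 0.72495 mol × 123.56 g/mol = 89.575 g.

89.58 g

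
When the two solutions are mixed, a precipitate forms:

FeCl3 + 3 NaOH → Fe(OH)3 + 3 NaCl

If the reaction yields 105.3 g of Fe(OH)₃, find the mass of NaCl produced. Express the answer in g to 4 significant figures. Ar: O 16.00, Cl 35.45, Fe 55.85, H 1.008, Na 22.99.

172.7 g

M(Fe(OH)3) = 55.85 + 3(16.00) + 3(1.008) = 106.874 g/mol.
M(NaCl) = 22.99 + 35.45 = 58.44 g/mol.
n(Fe(OH)3) = 105.30 g / 106.874 g/mol = 0.98527 mol.
From the equation the Fe(OH)3:NaCl mole ratio is 1:3, so n(NaCl) = 0.98527 × 3/1 = 2.9558 mol.
Mass of NaCl = 2.9558 mol × 58.44 g/mol = 172.74 g.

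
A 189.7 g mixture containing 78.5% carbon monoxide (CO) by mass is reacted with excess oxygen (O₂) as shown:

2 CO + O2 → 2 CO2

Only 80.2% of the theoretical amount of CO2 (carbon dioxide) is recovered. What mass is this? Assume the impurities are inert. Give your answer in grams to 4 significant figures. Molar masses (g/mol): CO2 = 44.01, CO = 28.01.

Pure CO available = 189.7 g × 0.785 = 148.91 g.
n(CO) = 148.91 g / 28.01 g/mol = 5.3165 mol.
From the equation the CO:CO2 mole ratio is 2:2, so n(CO2) = 5.3165 × 2/2 = 5.3165 mol.
Mass of CO2 = 5.3165 mol × 44.01 g/mol = 233.98 g.
Actual mass collected = 233.98 g × 0.802 = 187.65 g.

187.7 g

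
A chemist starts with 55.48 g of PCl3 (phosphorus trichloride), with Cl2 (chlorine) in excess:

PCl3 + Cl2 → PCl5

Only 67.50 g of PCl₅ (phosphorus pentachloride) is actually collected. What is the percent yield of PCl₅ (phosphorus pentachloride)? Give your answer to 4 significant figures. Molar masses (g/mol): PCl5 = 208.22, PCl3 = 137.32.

n(PCl3) = 55.480 g / 137.32 g/mol = 0.40402 mol.
From the equation the PCl3:PCl5 mole ratio is 1:1, so n(PCl5) = 0.40402 × 1/1 = 0.40402 mol.
Mass of PCl5 = 0.40402 mol × 208.22 g/mol = 84.125 g.
This is the theoretical yield. Percent yield = 67.50 g / 84.125 g × 100% = 80.238%.

80.24 %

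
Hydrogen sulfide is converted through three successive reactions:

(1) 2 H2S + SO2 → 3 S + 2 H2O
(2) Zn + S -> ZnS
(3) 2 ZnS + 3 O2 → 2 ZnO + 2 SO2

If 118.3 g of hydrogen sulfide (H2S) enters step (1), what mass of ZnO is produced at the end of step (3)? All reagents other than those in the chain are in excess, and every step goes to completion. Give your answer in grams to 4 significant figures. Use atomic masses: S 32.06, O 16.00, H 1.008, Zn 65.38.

M(H2S) = 2(1.008) + 32.06 = 34.076 g/mol.
M(ZnO) = 65.38 + 16.00 = 81.38 g/mol.
n(H2S) = 118.3 / 34.076 = 3.4717 mol.
Reaction (1): H2S→S ratio 2:3 ⇒ n(S) = 5.2075 mol.
Reaction (2): S→ZnS ratio 1:1 ⇒ n(ZnS) = 5.2075 mol.
Reaction (3): ZnS→ZnO ratio 2:2 ⇒ n(ZnO) = 5.2075 mol.
Mass of ZnO = 5.2075 × 81.38 = 423.78 g.

423.8 g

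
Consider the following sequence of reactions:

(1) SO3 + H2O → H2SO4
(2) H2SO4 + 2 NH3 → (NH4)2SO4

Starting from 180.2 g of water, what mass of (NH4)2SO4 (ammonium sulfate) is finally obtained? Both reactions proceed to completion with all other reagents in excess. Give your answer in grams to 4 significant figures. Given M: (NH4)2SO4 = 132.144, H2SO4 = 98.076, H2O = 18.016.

n(H2O) = 180.20 / 18.016 = 10.002 mol.
Step 1 gives a 1:1 ratio of H2O to H2SO4, so n(H2SO4) = 10.002 mol.
In step 2 the H2SO4:(NH4)2SO4 ratio is 1:1, so n((NH4)2SO4) = 10.002 mol.
Mass of (NH4)2SO4 = 10.002 × 132.144 = 1321.7 g.

1322 g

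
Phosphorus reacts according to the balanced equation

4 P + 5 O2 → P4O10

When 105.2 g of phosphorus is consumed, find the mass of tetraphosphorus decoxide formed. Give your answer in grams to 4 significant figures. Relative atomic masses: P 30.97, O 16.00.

241.1 g

M(P) = 30.97 g/mol.
M(P4O10) = 4(30.97) + 10(16.00) = 283.88 g/mol.
n(P) = 105.20 g / 30.97 g/mol = 3.3968 mol.
From the equation the P:P4O10 mole ratio is 4:1, so n(P4O10) = 3.3968 × 1/4 = 0.84921 mol.
Mass of P4O10 = 0.84921 mol × 283.88 g/mol = 241.07 g.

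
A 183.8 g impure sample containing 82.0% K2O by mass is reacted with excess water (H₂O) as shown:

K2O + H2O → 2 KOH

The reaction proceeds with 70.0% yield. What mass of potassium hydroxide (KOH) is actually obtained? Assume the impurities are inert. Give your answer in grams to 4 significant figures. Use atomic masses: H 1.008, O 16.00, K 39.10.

Pure K2O available = 183.8 g × 0.820 = 150.72 g.
M(K2O) = 2(39.10) + 16.00 = 94.20 g/mol.
M(KOH) = 39.10 + 16.00 + 1.008 = 56.108 g/mol.
n(K2O) = 150.72 g / 94.20 g/mol = 1.6000 mol.
From the equation the K2O:KOH mole ratio is 1:2, so n(KOH) = 1.6000 × 2/1 = 3.1999 mol.
Mass of KOH = 3.1999 mol × 56.108 g/mol = 179.54 g.
Actual mass collected = 179.54 g × 0.700 = 125.68 g.

125.7 g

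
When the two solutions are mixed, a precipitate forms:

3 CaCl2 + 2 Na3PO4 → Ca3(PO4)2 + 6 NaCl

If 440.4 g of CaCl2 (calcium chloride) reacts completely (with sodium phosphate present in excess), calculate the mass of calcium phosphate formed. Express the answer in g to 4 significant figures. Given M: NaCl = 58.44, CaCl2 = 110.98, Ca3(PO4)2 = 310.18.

410.3 g

n(CaCl2) = 440.40 g / 110.98 g/mol = 3.9683 mol.
From the equation the CaCl2:Ca3(PO4)2 mole ratio is 3:1, so n(Ca3(PO4)2) = 3.9683 × 1/3 = 1.3228 mol.
Mass of Ca3(PO4)2 = 1.3228 mol × 310.18 g/mol = 410.29 g.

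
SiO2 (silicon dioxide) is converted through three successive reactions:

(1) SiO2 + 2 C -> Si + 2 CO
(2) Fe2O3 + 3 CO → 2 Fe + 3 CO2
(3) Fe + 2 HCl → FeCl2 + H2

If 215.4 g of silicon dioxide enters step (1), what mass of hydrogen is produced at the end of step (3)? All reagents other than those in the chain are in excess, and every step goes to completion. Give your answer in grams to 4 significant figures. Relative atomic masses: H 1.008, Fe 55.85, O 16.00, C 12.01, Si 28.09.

9.635 g

M(SiO2) = 28.09 + 2(16.00) = 60.09 g/mol.
M(H2) = 2(1.008) = 2.016 g/mol.
n(SiO2) = 215.4 / 60.09 = 3.5846 mol.
Reaction (1): SiO2→CO ratio 1:2 ⇒ n(CO) = 7.1692 mol.
Reaction (2): CO→Fe ratio 3:2 ⇒ n(Fe) = 4.7795 mol.
Reaction (3): Fe→H2 ratio 1:1 ⇒ n(H2) = 4.7795 mol.
Mass of H2 = 4.7795 × 2.016 = 9.6355 g.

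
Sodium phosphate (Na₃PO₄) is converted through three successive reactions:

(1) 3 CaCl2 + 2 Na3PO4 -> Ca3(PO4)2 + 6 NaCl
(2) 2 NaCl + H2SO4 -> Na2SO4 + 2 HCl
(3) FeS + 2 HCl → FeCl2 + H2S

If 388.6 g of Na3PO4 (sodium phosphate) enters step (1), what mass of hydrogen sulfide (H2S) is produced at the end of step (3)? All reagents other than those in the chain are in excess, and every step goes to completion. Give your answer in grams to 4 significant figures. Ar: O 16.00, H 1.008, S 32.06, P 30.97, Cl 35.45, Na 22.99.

M(Na3PO4) = 3(22.99) + 30.97 + 4(16.00) = 163.94 g/mol.
M(H2S) = 2(1.008) + 32.06 = 34.076 g/mol.
n(Na3PO4) = 388.6 / 163.94 = 2.3704 mol.
Reaction (1): Na3PO4→NaCl ratio 2:6 ⇒ n(NaCl) = 7.1111 mol.
Reaction (2): NaCl→HCl ratio 2:2 ⇒ n(HCl) = 7.1111 mol.
Reaction (3): HCl→H2S ratio 2:1 ⇒ n(H2S) = 3.5556 mol.
Mass of H2S = 3.5556 × 34.076 = 121.16 g.

121.2 g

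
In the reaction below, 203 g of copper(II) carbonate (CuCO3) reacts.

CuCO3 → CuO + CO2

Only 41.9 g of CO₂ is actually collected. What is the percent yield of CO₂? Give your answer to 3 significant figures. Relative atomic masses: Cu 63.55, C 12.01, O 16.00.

M(CuCO3) = 63.55 + 12.01 + 3(16.00) = 123.56 g/mol.
M(CO2) = 12.01 + 2(16.00) = 44.01 g/mol.
n(CuCO3) = 203.0 g / 123.56 g/mol = 1.643 mol.
From the equation the CuCO3:CO2 mole ratio is 1:1, so n(CO2) = 1.643 × 1/1 = 1.643 mol.
Mass of CO2 = 1.643 mol × 44.01 g/mol = 72.31 g.
This is the theoretical yield. Percent yield = 41.9 g / 72.31 g × 100% = 57.95%.

57.9 %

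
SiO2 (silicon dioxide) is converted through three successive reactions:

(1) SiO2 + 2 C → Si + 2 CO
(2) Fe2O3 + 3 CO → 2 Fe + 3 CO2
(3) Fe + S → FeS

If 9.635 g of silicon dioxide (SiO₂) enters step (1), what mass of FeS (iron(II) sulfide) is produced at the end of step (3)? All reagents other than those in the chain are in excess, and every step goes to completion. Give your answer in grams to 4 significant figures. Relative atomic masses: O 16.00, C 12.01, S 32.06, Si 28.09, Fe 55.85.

18.79 g

M(SiO2) = 28.09 + 2(16.00) = 60.09 g/mol.
M(FeS) = 55.85 + 32.06 = 87.91 g/mol.
n(SiO2) = 9.635 / 60.09 = 0.16034 mol.
Reaction (1): SiO2→CO ratio 1:2 ⇒ n(CO) = 0.32069 mol.
Reaction (2): CO→Fe ratio 3:2 ⇒ n(Fe) = 0.21379 mol.
Reaction (3): Fe→FeS ratio 1:1 ⇒ n(FeS) = 0.21379 mol.
Mass of FeS = 0.21379 × 87.91 = 18.794 g.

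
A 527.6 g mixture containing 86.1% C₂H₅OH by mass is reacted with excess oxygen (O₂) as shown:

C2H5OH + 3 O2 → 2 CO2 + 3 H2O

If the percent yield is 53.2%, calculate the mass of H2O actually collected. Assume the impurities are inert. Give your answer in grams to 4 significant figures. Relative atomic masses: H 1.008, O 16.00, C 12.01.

283.5 g

Pure C2H5OH available = 527.6 g × 0.861 = 454.26 g.
M(C2H5OH) = 2(12.01) + 6(1.008) + 16.00 = 46.068 g/mol.
M(H2O) = 2(1.008) + 16.00 = 18.016 g/mol.
n(C2H5OH) = 454.26 g / 46.068 g/mol = 9.8607 mol.
From the equation the C2H5OH:H2O mole ratio is 1:3, so n(H2O) = 9.8607 × 3/1 = 29.582 mol.
Mass of H2O = 29.582 mol × 18.016 g/mol = 532.95 g.
Actual mass collected = 532.95 g × 0.532 = 283.53 g.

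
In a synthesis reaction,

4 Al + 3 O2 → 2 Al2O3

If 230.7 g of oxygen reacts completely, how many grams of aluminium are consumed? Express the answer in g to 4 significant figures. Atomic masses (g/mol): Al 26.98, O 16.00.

259.3 g

M(O2) = 2(16.00) = 32.00 g/mol.
M(Al) = 26.98 g/mol.
n(O2) = 230.70 g / 32.00 g/mol = 7.2094 mol.
From the equation the O2:Al mole ratio is 3:4, so n(Al) = 7.2094 × 4/3 = 9.6125 mol.
Mass of Al = 9.6125 mol × 26.98 g/mol = 259.35 g.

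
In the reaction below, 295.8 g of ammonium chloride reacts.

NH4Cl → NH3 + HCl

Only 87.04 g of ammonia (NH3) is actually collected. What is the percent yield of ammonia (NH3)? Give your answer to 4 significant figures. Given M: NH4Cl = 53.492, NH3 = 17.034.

n(NH4Cl) = 295.80 g / 53.492 g/mol = 5.5298 mol.
From the equation the NH4Cl:NH3 mole ratio is 1:1, so n(NH3) = 5.5298 × 1/1 = 5.5298 mol.
Mass of NH3 = 5.5298 mol × 17.034 g/mol = 94.195 g.
This is the theoretical yield. Percent yield = 87.04 g / 94.195 g × 100% = 92.404%.

92.40 %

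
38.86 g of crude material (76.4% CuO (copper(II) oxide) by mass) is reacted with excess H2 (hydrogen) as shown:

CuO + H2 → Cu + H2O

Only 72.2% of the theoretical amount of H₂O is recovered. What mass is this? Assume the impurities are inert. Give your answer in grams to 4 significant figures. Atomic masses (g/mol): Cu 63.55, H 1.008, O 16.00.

4.855 g

Pure CuO available = 38.86 g × 0.764 = 29.689 g.
M(CuO) = 63.55 + 16.00 = 79.55 g/mol.
M(H2O) = 2(1.008) + 16.00 = 18.016 g/mol.
n(CuO) = 29.689 g / 79.55 g/mol = 0.37321 mol.
From the equation the CuO:H2O mole ratio is 1:1, so n(H2O) = 0.37321 × 1/1 = 0.37321 mol.
Mass of H2O = 0.37321 mol × 18.016 g/mol = 6.7238 g.
Actual mass collected = 6.7238 g × 0.722 = 4.8546 g.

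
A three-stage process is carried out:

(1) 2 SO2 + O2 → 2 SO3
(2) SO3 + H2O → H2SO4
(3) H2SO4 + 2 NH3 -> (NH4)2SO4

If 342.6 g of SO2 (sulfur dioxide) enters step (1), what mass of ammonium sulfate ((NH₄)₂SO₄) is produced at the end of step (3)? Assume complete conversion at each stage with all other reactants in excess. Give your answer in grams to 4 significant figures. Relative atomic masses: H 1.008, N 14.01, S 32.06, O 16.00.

M(SO2) = 32.06 + 2(16.00) = 64.06 g/mol.
M((NH4)2SO4) = 2(14.01) + 8(1.008) + 32.06 + 4(16.00) = 132.144 g/mol.
n(SO2) = 342.6 / 64.06 = 5.3481 mol.
Reaction (1): SO2→SO3 ratio 2:2 ⇒ n(SO3) = 5.3481 mol.
Reaction (2): SO3→H2SO4 ratio 1:1 ⇒ n(H2SO4) = 5.3481 mol.
Reaction (3): H2SO4→(NH4)2SO4 ratio 1:1 ⇒ n((NH4)2SO4) = 5.3481 mol.
Mass of (NH4)2SO4 = 5.3481 × 132.144 = 706.72 g.

706.7 g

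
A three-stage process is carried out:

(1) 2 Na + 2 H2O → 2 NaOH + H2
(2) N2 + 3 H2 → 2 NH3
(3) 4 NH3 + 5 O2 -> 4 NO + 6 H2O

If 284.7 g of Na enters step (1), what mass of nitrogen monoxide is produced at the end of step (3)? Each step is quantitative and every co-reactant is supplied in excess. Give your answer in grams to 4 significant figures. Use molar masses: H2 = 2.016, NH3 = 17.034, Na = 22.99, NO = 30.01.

123.9 g

n(Na) = 284.7 / 22.99 = 12.384 mol.
Reaction (1): Na→H2 ratio 2:1 ⇒ n(H2) = 6.1918 mol.
Reaction (2): H2→NH3 ratio 3:2 ⇒ n(NH3) = 4.1279 mol.
Reaction (3): NH3→NO ratio 4:4 ⇒ n(NO) = 4.1279 mol.
Mass of NO = 4.1279 × 30.01 = 123.88 g.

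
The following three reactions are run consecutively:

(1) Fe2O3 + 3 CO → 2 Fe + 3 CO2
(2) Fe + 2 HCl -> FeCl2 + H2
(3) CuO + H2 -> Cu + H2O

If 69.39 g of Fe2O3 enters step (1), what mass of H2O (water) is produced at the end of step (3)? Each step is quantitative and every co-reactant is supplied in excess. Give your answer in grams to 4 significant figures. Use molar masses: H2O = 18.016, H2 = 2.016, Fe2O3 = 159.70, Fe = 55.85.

15.66 g

n(Fe2O3) = 69.39 / 159.70 = 0.43450 mol.
Reaction (1): Fe2O3→Fe ratio 1:2 ⇒ n(Fe) = 0.86900 mol.
Reaction (2): Fe→H2 ratio 1:1 ⇒ n(H2) = 0.86900 mol.
Reaction (3): H2→H2O ratio 1:1 ⇒ n(H2O) = 0.86900 mol.
Mass of H2O = 0.86900 × 18.016 = 15.656 g.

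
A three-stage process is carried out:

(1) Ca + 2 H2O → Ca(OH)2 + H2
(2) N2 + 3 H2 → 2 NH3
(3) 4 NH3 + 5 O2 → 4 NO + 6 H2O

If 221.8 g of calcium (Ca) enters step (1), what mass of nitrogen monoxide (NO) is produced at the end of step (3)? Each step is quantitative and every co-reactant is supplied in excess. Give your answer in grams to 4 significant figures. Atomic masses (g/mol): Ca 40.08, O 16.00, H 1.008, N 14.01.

110.7 g

M(Ca) = 40.08 g/mol.
M(NO) = 14.01 + 16.00 = 30.01 g/mol.
n(Ca) = 221.8 / 40.08 = 5.5339 mol.
Reaction (1): Ca→H2 ratio 1:1 ⇒ n(H2) = 5.5339 mol.
Reaction (2): H2→NH3 ratio 3:2 ⇒ n(NH3) = 3.6893 mol.
Reaction (3): NH3→NO ratio 4:4 ⇒ n(NO) = 3.6893 mol.
Mass of NO = 3.6893 × 30.01 = 110.72 g.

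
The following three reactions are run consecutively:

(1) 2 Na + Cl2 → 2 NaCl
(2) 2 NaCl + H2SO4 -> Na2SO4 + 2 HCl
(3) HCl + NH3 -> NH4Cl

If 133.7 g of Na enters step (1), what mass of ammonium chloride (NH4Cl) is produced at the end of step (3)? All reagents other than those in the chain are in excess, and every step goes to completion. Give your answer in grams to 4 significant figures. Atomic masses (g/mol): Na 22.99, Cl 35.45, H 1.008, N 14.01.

M(Na) = 22.99 g/mol.
M(NH4Cl) = 14.01 + 4(1.008) + 35.45 = 53.492 g/mol.
n(Na) = 133.7 / 22.99 = 5.8156 mol.
Reaction (1): Na→NaCl ratio 2:2 ⇒ n(NaCl) = 5.8156 mol.
Reaction (2): NaCl→HCl ratio 2:2 ⇒ n(HCl) = 5.8156 mol.
Reaction (3): HCl→NH4Cl ratio 1:1 ⇒ n(NH4Cl) = 5.8156 mol.
Mass of NH4Cl = 5.8156 × 53.492 = 311.09 g.

311.1 g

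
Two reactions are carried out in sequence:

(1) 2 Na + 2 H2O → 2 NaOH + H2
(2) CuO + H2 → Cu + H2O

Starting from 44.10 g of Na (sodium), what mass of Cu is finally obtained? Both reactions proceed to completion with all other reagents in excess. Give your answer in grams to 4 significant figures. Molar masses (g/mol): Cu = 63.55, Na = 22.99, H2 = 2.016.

60.95 g

n(Na) = 44.100 / 22.99 = 1.9182 mol.
Step 1 gives a 2:1 ratio of Na to H2, so n(H2) = 0.95911 mol.
In step 2 the H2:Cu ratio is 1:1, so n(Cu) = 0.95911 mol.
Mass of Cu = 0.95911 × 63.55 = 60.952 g.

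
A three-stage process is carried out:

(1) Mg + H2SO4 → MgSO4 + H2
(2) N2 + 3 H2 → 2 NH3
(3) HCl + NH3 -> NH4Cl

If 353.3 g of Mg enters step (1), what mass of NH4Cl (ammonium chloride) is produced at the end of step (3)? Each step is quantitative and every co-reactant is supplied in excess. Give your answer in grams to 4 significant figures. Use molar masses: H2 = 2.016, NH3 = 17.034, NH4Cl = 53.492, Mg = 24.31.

n(Mg) = 353.3 / 24.31 = 14.533 mol.
Reaction (1): Mg→H2 ratio 1:1 ⇒ n(H2) = 14.533 mol.
Reaction (2): H2→NH3 ratio 3:2 ⇒ n(NH3) = 9.6887 mol.
Reaction (3): NH3→NH4Cl ratio 1:1 ⇒ n(NH4Cl) = 9.6887 mol.
Mass of NH4Cl = 9.6887 × 53.492 = 518.27 g.

518.3 g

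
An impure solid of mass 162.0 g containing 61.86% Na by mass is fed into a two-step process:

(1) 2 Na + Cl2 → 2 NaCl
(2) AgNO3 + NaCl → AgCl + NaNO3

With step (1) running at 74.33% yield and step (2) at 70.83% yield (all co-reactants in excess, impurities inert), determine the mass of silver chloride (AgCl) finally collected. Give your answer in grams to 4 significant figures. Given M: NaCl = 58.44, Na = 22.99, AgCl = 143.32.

328.9 g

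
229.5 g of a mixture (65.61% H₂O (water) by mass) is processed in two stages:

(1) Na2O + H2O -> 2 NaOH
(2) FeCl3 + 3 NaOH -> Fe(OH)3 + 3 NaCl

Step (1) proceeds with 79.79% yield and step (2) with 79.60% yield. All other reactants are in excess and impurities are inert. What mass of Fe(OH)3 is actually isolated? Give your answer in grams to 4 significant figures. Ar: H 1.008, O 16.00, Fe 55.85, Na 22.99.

378.2 g

Pure H2O = 229.5 × 0.6561 = 150.57 g.
M(H2O) = 2(1.008) + 16.00 = 18.016 g/mol.
M(Fe(OH)3) = 55.85 + 3(16.00) + 3(1.008) = 106.874 g/mol.
n(H2O) = 150.57 / 18.016 = 8.3578 mol.
Step 1 (H2O:NaOH = 1:2): theoretical n(NaOH) = 16.716 mol; at 79.79% yield, n(NaOH) = 13.337 mol.
Step 2 (NaOH:Fe(OH)3 = 3:1): theoretical n(Fe(OH)3) = 4.4458 mol, so theoretical mass = 4.4458 × 106.874 = 475.14 g.
At 79.60% yield, actual mass of Fe(OH)3 = 475.14 × 0.7960 = 378.21 g.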